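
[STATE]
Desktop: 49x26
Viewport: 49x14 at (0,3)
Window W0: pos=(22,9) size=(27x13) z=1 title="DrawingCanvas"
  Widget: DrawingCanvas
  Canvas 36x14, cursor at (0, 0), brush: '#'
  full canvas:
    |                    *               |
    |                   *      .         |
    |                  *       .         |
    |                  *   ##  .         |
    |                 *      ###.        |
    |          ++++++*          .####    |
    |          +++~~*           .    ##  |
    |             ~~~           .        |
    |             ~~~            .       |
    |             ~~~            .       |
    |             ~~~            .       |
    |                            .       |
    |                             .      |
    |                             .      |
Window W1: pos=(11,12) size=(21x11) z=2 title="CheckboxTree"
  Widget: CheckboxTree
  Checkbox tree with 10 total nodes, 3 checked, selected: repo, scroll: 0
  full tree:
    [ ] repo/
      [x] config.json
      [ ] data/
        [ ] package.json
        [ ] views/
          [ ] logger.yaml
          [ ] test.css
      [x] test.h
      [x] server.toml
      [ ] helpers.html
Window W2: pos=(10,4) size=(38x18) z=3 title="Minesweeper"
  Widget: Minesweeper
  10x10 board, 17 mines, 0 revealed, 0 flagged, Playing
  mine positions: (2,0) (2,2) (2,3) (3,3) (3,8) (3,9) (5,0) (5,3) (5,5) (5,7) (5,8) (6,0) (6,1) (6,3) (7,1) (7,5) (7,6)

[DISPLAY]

                                                 
          ┏━━━━━━━━━━━━━━━━━━━━━━━━━━━━━━━━━━━━┓ 
          ┃ Minesweeper                        ┃ 
          ┠────────────────────────────────────┨ 
          ┃■■■■■■■■■■                          ┃ 
          ┃■■■■■■■■■■                          ┃ 
          ┃■■■■■■■■■■                          ┃┓
          ┃■■■■■■■■■■                          ┃┃
          ┃■■■■■■■■■■                          ┃┨
          ┃■■■■■■■■■■                          ┃┃
          ┃■■■■■■■■■■                          ┃┃
          ┃■■■■■■■■■■                          ┃┃
          ┃■■■■■■■■■■                          ┃┃
          ┃■■■■■■■■■■                          ┃┃


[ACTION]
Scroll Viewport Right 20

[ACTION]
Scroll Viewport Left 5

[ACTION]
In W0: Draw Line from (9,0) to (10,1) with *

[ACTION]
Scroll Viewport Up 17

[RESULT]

                                                 
                                                 
                                                 
                                                 
          ┏━━━━━━━━━━━━━━━━━━━━━━━━━━━━━━━━━━━━┓ 
          ┃ Minesweeper                        ┃ 
          ┠────────────────────────────────────┨ 
          ┃■■■■■■■■■■                          ┃ 
          ┃■■■■■■■■■■                          ┃ 
          ┃■■■■■■■■■■                          ┃┓
          ┃■■■■■■■■■■                          ┃┃
          ┃■■■■■■■■■■                          ┃┨
          ┃■■■■■■■■■■                          ┃┃
          ┃■■■■■■■■■■                          ┃┃


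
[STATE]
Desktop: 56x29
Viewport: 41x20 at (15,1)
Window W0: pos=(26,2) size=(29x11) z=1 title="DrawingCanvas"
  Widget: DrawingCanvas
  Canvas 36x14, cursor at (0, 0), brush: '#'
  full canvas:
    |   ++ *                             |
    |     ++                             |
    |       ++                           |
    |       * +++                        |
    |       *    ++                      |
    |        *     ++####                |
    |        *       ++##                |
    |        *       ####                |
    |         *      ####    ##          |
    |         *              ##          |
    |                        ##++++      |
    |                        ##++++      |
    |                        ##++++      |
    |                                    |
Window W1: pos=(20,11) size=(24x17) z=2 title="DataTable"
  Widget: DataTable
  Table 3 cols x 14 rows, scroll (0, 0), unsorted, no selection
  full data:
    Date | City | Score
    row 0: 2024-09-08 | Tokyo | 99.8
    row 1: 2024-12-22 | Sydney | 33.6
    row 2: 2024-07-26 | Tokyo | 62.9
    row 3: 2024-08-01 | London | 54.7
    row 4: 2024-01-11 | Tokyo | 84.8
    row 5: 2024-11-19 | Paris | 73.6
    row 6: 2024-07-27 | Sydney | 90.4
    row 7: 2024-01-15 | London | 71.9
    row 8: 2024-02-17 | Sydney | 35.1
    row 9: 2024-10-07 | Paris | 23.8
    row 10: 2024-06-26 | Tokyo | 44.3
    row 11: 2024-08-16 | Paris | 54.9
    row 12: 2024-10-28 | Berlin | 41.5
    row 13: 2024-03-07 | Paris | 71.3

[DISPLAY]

                                         
           ┏━━━━━━━━━━━━━━━━━━━━━━━━━━━┓ 
           ┃ DrawingCanvas             ┃ 
           ┠───────────────────────────┨ 
           ┃+  ++ *                    ┃ 
           ┃     ++                    ┃ 
           ┃       ++                  ┃ 
           ┃       * +++               ┃ 
           ┃       *    ++             ┃ 
           ┃        *     ++####       ┃ 
     ┏━━━━━━━━━━━━━━━━━━━━━━┓+##       ┃ 
     ┃ DataTable            ┃━━━━━━━━━━┛ 
     ┠──────────────────────┨            
     ┃Date      │City  │Scor┃            
     ┃──────────┼──────┼────┃            
     ┃2024-09-08│Tokyo │99.8┃            
     ┃2024-12-22│Sydney│33.6┃            
     ┃2024-07-26│Tokyo │62.9┃            
     ┃2024-08-01│London│54.7┃            
     ┃2024-01-11│Tokyo │84.8┃            


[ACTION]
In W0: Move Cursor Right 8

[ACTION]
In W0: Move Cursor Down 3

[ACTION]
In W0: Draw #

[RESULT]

                                         
           ┏━━━━━━━━━━━━━━━━━━━━━━━━━━━┓ 
           ┃ DrawingCanvas             ┃ 
           ┠───────────────────────────┨ 
           ┃   ++ *                    ┃ 
           ┃     ++                    ┃ 
           ┃       ++                  ┃ 
           ┃       *#+++               ┃ 
           ┃       *    ++             ┃ 
           ┃        *     ++####       ┃ 
     ┏━━━━━━━━━━━━━━━━━━━━━━┓+##       ┃ 
     ┃ DataTable            ┃━━━━━━━━━━┛ 
     ┠──────────────────────┨            
     ┃Date      │City  │Scor┃            
     ┃──────────┼──────┼────┃            
     ┃2024-09-08│Tokyo │99.8┃            
     ┃2024-12-22│Sydney│33.6┃            
     ┃2024-07-26│Tokyo │62.9┃            
     ┃2024-08-01│London│54.7┃            
     ┃2024-01-11│Tokyo │84.8┃            


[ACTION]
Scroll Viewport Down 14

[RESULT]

           ┃       *    ++             ┃ 
           ┃        *     ++####       ┃ 
     ┏━━━━━━━━━━━━━━━━━━━━━━┓+##       ┃ 
     ┃ DataTable            ┃━━━━━━━━━━┛ 
     ┠──────────────────────┨            
     ┃Date      │City  │Scor┃            
     ┃──────────┼──────┼────┃            
     ┃2024-09-08│Tokyo │99.8┃            
     ┃2024-12-22│Sydney│33.6┃            
     ┃2024-07-26│Tokyo │62.9┃            
     ┃2024-08-01│London│54.7┃            
     ┃2024-01-11│Tokyo │84.8┃            
     ┃2024-11-19│Paris │73.6┃            
     ┃2024-07-27│Sydney│90.4┃            
     ┃2024-01-15│London│71.9┃            
     ┃2024-02-17│Sydney│35.1┃            
     ┃2024-10-07│Paris │23.8┃            
     ┃2024-06-26│Tokyo │44.3┃            
     ┗━━━━━━━━━━━━━━━━━━━━━━┛            
                                         


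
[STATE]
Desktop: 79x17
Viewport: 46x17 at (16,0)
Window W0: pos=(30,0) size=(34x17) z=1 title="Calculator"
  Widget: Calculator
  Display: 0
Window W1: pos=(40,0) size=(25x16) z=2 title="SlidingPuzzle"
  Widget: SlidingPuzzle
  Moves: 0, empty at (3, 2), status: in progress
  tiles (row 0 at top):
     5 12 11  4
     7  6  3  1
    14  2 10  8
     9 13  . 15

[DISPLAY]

              ┏━━━━━━━━━┏━━━━━━━━━━━━━━━━━━━━━
              ┃ Calculat┃ SlidingPuzzle       
              ┠─────────┠─────────────────────
              ┃         ┃┌────┬────┬────┬────┐
              ┃┌───┬───┬┃│  5 │ 12 │ 11 │  4 │
              ┃│ 7 │ 8 │┃├────┼────┼────┼────┤
              ┃├───┼───┼┃│  7 │  6 │  3 │  1 │
              ┃│ 4 │ 5 │┃├────┼────┼────┼────┤
              ┃├───┼───┼┃│ 14 │  2 │ 10 │  8 │
              ┃│ 1 │ 2 │┃├────┼────┼────┼────┤
              ┃├───┼───┼┃│  9 │ 13 │    │ 15 │
              ┃│ 0 │ . │┃└────┴────┴────┴────┘
              ┃├───┼───┼┃Moves: 0             
              ┃│ C │ MC│┃                     
              ┃└───┴───┴┃                     
              ┃         ┗━━━━━━━━━━━━━━━━━━━━━
              ┗━━━━━━━━━━━━━━━━━━━━━━━━━━━━━━━


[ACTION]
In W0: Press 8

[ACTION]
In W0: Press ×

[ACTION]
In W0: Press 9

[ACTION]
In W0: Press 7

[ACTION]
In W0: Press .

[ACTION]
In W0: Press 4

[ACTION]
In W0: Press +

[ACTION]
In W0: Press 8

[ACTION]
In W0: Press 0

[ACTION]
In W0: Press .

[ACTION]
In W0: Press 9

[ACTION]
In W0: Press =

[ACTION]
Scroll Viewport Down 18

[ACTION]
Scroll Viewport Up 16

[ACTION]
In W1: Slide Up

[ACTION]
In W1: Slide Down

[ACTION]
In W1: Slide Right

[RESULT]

              ┏━━━━━━━━━┏━━━━━━━━━━━━━━━━━━━━━
              ┃ Calculat┃ SlidingPuzzle       
              ┠─────────┠─────────────────────
              ┃         ┃┌────┬────┬────┬────┐
              ┃┌───┬───┬┃│  5 │ 12 │ 11 │  4 │
              ┃│ 7 │ 8 │┃├────┼────┼────┼────┤
              ┃├───┼───┼┃│  7 │  6 │  3 │  1 │
              ┃│ 4 │ 5 │┃├────┼────┼────┼────┤
              ┃├───┼───┼┃│ 14 │    │  2 │  8 │
              ┃│ 1 │ 2 │┃├────┼────┼────┼────┤
              ┃├───┼───┼┃│  9 │ 13 │ 10 │ 15 │
              ┃│ 0 │ . │┃└────┴────┴────┴────┘
              ┃├───┼───┼┃Moves: 2             
              ┃│ C │ MC│┃                     
              ┃└───┴───┴┃                     
              ┃         ┗━━━━━━━━━━━━━━━━━━━━━
              ┗━━━━━━━━━━━━━━━━━━━━━━━━━━━━━━━


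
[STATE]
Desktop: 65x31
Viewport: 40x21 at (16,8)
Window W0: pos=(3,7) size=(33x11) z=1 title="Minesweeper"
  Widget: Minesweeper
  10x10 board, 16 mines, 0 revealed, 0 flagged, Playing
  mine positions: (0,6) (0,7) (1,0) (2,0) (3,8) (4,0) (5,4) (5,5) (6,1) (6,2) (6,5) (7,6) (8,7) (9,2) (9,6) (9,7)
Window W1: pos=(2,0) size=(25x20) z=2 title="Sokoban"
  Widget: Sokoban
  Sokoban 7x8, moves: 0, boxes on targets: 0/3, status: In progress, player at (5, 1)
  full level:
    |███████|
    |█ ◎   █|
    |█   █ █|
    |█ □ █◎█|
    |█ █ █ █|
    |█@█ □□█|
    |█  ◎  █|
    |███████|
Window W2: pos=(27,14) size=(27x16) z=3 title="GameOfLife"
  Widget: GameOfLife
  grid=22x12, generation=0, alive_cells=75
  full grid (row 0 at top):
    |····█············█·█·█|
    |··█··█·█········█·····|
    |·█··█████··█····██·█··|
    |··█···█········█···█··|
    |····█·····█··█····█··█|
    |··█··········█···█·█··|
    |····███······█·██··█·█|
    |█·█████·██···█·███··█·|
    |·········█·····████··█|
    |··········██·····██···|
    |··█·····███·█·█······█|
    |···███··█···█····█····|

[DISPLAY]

          ┃        ┃                    
          ┃────────┨                    
          ┃        ┃                    
          ┃        ┃                    
          ┃        ┃                    
          ┃        ┃                    
          ┃┏━━━━━━━━━━━━━━━━━━━━━━━━━┓  
          ┃┃ GameOfLife              ┃  
          ┃┠─────────────────────────┨  
          ┃┃Gen: 0                   ┃  
          ┃┃····█············█·█·█   ┃  
━━━━━━━━━━┛┃··█··█·█········█·····   ┃  
           ┃·█··█████··█····██·█··   ┃  
           ┃··█···█········█···█··   ┃  
           ┃····█·····█··█····█··█   ┃  
           ┃··█··········█···█·█··   ┃  
           ┃····███······█·██··█·█   ┃  
           ┃█·█████·██···█·███··█·   ┃  
           ┃·········█·····████··█   ┃  
           ┃··········██·····██···   ┃  
           ┃··█·····███·█·█······█   ┃  


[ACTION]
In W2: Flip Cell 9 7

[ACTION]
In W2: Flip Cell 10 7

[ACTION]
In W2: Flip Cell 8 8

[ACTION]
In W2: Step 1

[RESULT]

          ┃        ┃                    
          ┃────────┨                    
          ┃        ┃                    
          ┃        ┃                    
          ┃        ┃                    
          ┃        ┃                    
          ┃┏━━━━━━━━━━━━━━━━━━━━━━━━━┓  
          ┃┃ GameOfLife              ┃  
          ┃┠─────────────────────────┨  
          ┃┃Gen: 1                   ┃  
          ┃┃······················   ┃  
━━━━━━━━━━┛┃···█···██·······█···█·   ┃  
           ┃·████···█······████···   ┃  
           ┃···██·█·········██·██·   ┃  
           ┃···█··········█···███·   ┃  
           ┃···██·······██··██·█··   ┃  
           ┃·██···██····██·█···█··   ┃  
           ┃···█··█·██·········███   ┃  
           ┃···████·······██···█··   ┃  
           ┃·······█···█···█··█···   ┃  
           ┃···██·██··█·██···██···   ┃  


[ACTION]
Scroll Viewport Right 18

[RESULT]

 ┃        ┃                             
 ┃────────┨                             
 ┃        ┃                             
 ┃        ┃                             
 ┃        ┃                             
 ┃        ┃                             
 ┃┏━━━━━━━━━━━━━━━━━━━━━━━━━┓           
 ┃┃ GameOfLife              ┃           
 ┃┠─────────────────────────┨           
 ┃┃Gen: 1                   ┃           
 ┃┃······················   ┃           
━┛┃···█···██·······█···█·   ┃           
  ┃·████···█······████···   ┃           
  ┃···██·█·········██·██·   ┃           
  ┃···█··········█···███·   ┃           
  ┃···██·······██··██·█··   ┃           
  ┃·██···██····██·█···█··   ┃           
  ┃···█··█·██·········███   ┃           
  ┃···████·······██···█··   ┃           
  ┃·······█···█···█··█···   ┃           
  ┃···██·██··█·██···██···   ┃           


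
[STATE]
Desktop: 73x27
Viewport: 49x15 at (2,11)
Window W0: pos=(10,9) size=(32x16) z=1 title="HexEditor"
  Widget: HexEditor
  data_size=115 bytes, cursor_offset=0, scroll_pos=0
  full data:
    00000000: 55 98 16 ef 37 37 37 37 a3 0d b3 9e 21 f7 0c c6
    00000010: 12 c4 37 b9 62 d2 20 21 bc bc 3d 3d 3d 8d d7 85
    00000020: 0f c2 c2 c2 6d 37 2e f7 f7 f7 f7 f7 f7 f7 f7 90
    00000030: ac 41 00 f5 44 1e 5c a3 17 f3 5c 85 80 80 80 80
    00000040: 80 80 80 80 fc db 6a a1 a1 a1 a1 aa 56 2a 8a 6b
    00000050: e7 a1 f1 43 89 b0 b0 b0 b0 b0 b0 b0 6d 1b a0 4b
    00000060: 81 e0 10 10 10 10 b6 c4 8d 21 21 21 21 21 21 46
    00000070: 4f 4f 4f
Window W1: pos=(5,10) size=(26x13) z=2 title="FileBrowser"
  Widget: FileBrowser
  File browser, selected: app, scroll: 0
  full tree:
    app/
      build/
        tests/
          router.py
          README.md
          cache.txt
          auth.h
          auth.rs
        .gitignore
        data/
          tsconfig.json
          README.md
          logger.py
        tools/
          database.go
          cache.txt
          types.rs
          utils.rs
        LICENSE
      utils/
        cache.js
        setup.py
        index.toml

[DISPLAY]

   ┃ FileBrowser            ┃──────────┨         
   ┠────────────────────────┨f 37 37 37┃         
   ┃> [-] app/              ┃9 62 d2 20┃         
   ┃    [+] build/          ┃2 6d 37 2e┃         
   ┃    [+] utils/          ┃5 44 1e 5c┃         
   ┃                        ┃0 fc db 6a┃         
   ┃                        ┃3 89 b0 b0┃         
   ┃                        ┃0 10 10 b6┃         
   ┃                        ┃          ┃         
   ┃                        ┃          ┃         
   ┃                        ┃          ┃         
   ┗━━━━━━━━━━━━━━━━━━━━━━━━┛          ┃         
        ┃                              ┃         
        ┗━━━━━━━━━━━━━━━━━━━━━━━━━━━━━━┛         
                                                 


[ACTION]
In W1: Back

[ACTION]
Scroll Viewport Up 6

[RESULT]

                                                 
                                                 
                                                 
                                                 
        ┏━━━━━━━━━━━━━━━━━━━━━━━━━━━━━━┓         
   ┏━━━━━━━━━━━━━━━━━━━━━━━━┓          ┃         
   ┃ FileBrowser            ┃──────────┨         
   ┠────────────────────────┨f 37 37 37┃         
   ┃> [-] app/              ┃9 62 d2 20┃         
   ┃    [+] build/          ┃2 6d 37 2e┃         
   ┃    [+] utils/          ┃5 44 1e 5c┃         
   ┃                        ┃0 fc db 6a┃         
   ┃                        ┃3 89 b0 b0┃         
   ┃                        ┃0 10 10 b6┃         
   ┃                        ┃          ┃         


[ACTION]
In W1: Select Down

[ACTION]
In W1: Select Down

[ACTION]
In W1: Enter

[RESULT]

                                                 
                                                 
                                                 
                                                 
        ┏━━━━━━━━━━━━━━━━━━━━━━━━━━━━━━┓         
   ┏━━━━━━━━━━━━━━━━━━━━━━━━┓          ┃         
   ┃ FileBrowser            ┃──────────┨         
   ┠────────────────────────┨f 37 37 37┃         
   ┃  [-] app/              ┃9 62 d2 20┃         
   ┃    [+] build/          ┃2 6d 37 2e┃         
   ┃  > [-] utils/          ┃5 44 1e 5c┃         
   ┃      cache.js          ┃0 fc db 6a┃         
   ┃      setup.py          ┃3 89 b0 b0┃         
   ┃      index.toml        ┃0 10 10 b6┃         
   ┃                        ┃          ┃         


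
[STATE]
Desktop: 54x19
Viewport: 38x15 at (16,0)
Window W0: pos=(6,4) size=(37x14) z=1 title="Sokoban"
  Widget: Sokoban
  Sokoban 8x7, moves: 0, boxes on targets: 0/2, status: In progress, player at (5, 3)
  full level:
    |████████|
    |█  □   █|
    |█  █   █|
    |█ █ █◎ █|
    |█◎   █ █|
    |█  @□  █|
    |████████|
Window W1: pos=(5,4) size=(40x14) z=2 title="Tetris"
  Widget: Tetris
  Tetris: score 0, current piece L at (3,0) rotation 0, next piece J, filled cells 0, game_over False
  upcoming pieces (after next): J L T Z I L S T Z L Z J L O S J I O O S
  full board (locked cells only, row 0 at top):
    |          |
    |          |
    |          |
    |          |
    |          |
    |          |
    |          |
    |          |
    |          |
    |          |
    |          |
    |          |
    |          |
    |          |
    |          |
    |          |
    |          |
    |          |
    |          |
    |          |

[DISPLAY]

                                      
                                      
                                      
                                      
━━━━━━━━━━━━━━━━━━━━━━━━━━━━┓         
                            ┃         
────────────────────────────┨         
│Next:                      ┃         
│█                          ┃         
│███                        ┃         
│                           ┃         
│                           ┃         
│                           ┃         
│Score:                     ┃         
│0                          ┃         


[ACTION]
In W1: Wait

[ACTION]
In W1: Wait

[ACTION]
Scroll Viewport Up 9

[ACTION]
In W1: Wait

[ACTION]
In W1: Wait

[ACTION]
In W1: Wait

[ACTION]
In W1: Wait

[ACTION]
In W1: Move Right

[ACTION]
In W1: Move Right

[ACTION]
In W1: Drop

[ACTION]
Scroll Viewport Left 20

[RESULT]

                                      
                                      
                                      
                                      
     ┏━━━━━━━━━━━━━━━━━━━━━━━━━━━━━━━━
     ┃ Tetris                         
     ┠────────────────────────────────
     ┃          │Next:                
     ┃          │█                    
     ┃          │███                  
     ┃          │                     
     ┃          │                     
     ┃          │                     
     ┃          │Score:               
     ┃          │0                    


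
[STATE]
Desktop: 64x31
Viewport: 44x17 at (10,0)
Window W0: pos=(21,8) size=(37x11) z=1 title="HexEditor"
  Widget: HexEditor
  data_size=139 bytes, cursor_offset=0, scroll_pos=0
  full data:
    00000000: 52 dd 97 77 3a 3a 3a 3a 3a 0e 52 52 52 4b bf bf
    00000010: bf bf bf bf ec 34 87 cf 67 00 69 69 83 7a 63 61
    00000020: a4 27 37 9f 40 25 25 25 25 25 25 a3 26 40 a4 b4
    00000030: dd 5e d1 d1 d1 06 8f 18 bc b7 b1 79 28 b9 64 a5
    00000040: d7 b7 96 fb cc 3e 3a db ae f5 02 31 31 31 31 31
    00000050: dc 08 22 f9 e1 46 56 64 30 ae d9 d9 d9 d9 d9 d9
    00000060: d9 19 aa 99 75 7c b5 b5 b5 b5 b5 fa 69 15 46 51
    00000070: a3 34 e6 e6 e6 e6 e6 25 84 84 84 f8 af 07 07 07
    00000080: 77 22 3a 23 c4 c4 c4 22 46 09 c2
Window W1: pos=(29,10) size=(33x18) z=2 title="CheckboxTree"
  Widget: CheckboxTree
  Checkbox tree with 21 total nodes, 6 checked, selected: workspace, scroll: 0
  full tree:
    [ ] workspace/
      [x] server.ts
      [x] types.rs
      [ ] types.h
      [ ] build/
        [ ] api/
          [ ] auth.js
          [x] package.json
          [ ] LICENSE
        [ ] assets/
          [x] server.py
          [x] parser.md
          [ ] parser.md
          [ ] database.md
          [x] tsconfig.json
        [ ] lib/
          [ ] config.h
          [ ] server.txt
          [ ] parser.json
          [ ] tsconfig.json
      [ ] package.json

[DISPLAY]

                                            
                                            
                                            
                                            
                                            
                                            
                                            
                                            
           ┏━━━━━━━━━━━━━━━━━━━━━━━━━━━━━━━━
           ┃ HexEditor                      
           ┠───────┏━━━━━━━━━━━━━━━━━━━━━━━━
           ┃0000000┃ CheckboxTree           
           ┃0000001┠────────────────────────
           ┃0000002┃>[-] workspace/         
           ┃0000003┃   [x] server.ts        
           ┃0000004┃   [x] types.rs         
           ┃0000005┃   [ ] types.h          


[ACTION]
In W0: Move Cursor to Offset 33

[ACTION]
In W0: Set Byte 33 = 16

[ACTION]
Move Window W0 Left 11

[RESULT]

                                            
                                            
                                            
                                            
                                            
                                            
                                            
                                            
┏━━━━━━━━━━━━━━━━━━━━━━━━━━━━━━━━━━━┓       
┃ HexEditor                         ┃       
┠──────────────────┏━━━━━━━━━━━━━━━━━━━━━━━━
┃00000000  52 dd 97┃ CheckboxTree           
┃00000010  bf bf bf┠────────────────────────
┃00000020  a4 16 37┃>[-] workspace/         
┃00000030  dd 5e d1┃   [x] server.ts        
┃00000040  d7 b7 96┃   [x] types.rs         
┃00000050  dc 08 22┃   [ ] types.h          


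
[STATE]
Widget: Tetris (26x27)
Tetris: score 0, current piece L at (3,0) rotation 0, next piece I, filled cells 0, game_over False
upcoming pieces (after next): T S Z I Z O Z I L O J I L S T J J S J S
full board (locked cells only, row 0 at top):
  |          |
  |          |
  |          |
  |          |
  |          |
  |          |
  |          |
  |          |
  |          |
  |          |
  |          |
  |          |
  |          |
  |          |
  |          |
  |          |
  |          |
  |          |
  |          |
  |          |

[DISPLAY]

     ▒    │Next:          
   ▒▒▒    │████           
          │               
          │               
          │               
          │               
          │Score:         
          │0              
          │               
          │               
          │               
          │               
          │               
          │               
          │               
          │               
          │               
          │               
          │               
          │               
          │               
          │               
          │               
          │               
          │               
          │               
          │               


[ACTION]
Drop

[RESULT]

          │Next:          
     ▒    │████           
   ▒▒▒    │               
          │               
          │               
          │               
          │Score:         
          │0              
          │               
          │               
          │               
          │               
          │               
          │               
          │               
          │               
          │               
          │               
          │               
          │               
          │               
          │               
          │               
          │               
          │               
          │               
          │               


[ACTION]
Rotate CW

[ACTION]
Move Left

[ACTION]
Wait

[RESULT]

          │Next:          
          │████           
  ▒       │               
  ▒       │               
  ▒▒      │               
          │               
          │Score:         
          │0              
          │               
          │               
          │               
          │               
          │               
          │               
          │               
          │               
          │               
          │               
          │               
          │               
          │               
          │               
          │               
          │               
          │               
          │               
          │               


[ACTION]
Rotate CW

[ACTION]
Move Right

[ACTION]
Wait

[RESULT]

          │Next:          
          │████           
          │               
   ▒▒▒    │               
   ▒      │               
          │               
          │Score:         
          │0              
          │               
          │               
          │               
          │               
          │               
          │               
          │               
          │               
          │               
          │               
          │               
          │               
          │               
          │               
          │               
          │               
          │               
          │               
          │               


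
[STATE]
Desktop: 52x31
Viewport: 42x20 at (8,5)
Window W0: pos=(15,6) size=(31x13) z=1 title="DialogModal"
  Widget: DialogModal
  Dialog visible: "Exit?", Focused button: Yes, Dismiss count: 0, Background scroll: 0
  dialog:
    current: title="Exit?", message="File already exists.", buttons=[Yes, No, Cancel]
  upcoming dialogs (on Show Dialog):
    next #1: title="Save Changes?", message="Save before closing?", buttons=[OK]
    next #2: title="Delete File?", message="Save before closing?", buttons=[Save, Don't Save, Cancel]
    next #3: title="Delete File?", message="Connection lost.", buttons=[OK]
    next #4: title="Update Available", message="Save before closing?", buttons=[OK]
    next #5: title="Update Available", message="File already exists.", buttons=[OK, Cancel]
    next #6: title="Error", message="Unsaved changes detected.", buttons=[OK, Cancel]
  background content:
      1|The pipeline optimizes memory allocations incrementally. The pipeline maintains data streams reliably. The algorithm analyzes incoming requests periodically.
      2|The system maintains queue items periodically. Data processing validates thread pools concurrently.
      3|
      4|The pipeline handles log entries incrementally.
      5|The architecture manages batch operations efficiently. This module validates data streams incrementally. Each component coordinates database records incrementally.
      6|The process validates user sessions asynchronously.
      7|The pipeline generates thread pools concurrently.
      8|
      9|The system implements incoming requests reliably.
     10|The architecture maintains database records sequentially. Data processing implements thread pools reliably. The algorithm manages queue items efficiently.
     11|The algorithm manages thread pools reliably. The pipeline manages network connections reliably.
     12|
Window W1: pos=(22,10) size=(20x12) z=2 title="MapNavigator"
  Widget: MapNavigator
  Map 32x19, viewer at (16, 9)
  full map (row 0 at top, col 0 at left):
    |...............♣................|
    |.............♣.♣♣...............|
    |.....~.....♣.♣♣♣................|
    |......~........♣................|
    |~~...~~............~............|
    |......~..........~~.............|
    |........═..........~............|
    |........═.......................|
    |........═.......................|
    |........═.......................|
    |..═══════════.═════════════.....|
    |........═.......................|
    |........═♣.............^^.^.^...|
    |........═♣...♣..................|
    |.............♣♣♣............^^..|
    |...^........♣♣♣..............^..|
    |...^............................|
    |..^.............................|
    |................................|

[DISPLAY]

                                          
       ┏━━━━━━━━━━━━━━━━━━━━━━━━━━━━━┓    
       ┃ DialogModal                 ┃    
       ┠─────────────────────────────┨    
       ┃The pipeline optimizes memory┃    
       ┃The sy┏━━━━━━━━━━━━━━━━━━┓ it┃    
       ┃  ┌───┃ MapNavigator     ┃   ┃    
       ┃Th│   ┠──────────────────┨ntr┃    
       ┃Th│ Fi┃..........~~......┃atc┃    
       ┃Th│ [Y┃.═..........~.....┃ se┃    
       ┃Th└───┃.═................┃ead┃    
       ┃      ┃.═................┃   ┃    
       ┃The sy┃.═.......@........┃min┃    
       ┗━━━━━━┃══════.═══════════┃━━━┛    
              ┃.═................┃        
              ┃.═♣.............^^┃        
              ┗━━━━━━━━━━━━━━━━━━┛        
                                          
                                          
                                          


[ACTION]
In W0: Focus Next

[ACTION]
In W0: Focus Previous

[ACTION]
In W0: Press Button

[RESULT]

                                          
       ┏━━━━━━━━━━━━━━━━━━━━━━━━━━━━━┓    
       ┃ DialogModal                 ┃    
       ┠─────────────────────────────┨    
       ┃The pipeline optimizes memory┃    
       ┃The sy┏━━━━━━━━━━━━━━━━━━┓ it┃    
       ┃      ┃ MapNavigator     ┃   ┃    
       ┃The pi┠──────────────────┨ntr┃    
       ┃The ar┃..........~~......┃atc┃    
       ┃The pr┃.═..........~.....┃ se┃    
       ┃The pi┃.═................┃ead┃    
       ┃      ┃.═................┃   ┃    
       ┃The sy┃.═.......@........┃min┃    
       ┗━━━━━━┃══════.═══════════┃━━━┛    
              ┃.═................┃        
              ┃.═♣.............^^┃        
              ┗━━━━━━━━━━━━━━━━━━┛        
                                          
                                          
                                          


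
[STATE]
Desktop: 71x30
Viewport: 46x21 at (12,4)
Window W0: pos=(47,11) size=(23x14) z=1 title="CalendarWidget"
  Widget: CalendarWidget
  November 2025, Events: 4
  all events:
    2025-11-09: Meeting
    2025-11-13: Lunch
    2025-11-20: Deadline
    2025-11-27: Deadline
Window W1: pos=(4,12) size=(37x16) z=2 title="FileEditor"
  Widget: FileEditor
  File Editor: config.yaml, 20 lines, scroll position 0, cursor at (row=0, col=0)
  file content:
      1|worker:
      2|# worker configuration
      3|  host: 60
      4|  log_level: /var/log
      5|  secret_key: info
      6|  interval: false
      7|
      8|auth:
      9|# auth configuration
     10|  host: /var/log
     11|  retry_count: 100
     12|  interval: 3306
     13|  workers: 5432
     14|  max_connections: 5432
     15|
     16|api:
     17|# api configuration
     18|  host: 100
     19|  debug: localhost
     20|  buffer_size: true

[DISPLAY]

                                              
                                              
                                              
                                              
                                              
                                              
                                              
                                   ┏━━━━━━━━━━
━━━━━━━━━━━━━━━━━━━━━━━━━━━━┓      ┃ CalendarW
itor                        ┃      ┠──────────
────────────────────────────┨      ┃    Novemb
                           ▲┃      ┃Mo Tu We T
r configuration            █┃      ┃          
 60                        ░┃      ┃ 3  4  5  
evel: /var/log             ░┃      ┃10 11 12 1
t_key: info                ░┃      ┃17 18 19 2
val: false                 ░┃      ┃24 25 26 2
                           ░┃      ┃          
                           ░┃      ┃          
configuration              ░┃      ┃          
 /var/log                  ░┃      ┗━━━━━━━━━━


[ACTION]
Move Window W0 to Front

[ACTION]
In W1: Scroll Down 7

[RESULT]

                                              
                                              
                                              
                                              
                                              
                                              
                                              
                                   ┏━━━━━━━━━━
━━━━━━━━━━━━━━━━━━━━━━━━━━━━┓      ┃ CalendarW
itor                        ┃      ┠──────────
────────────────────────────┨      ┃    Novemb
                           ▲┃      ┃Mo Tu We T
configuration              ░┃      ┃          
 /var/log                  ░┃      ┃ 3  4  5  
_count: 100                ░┃      ┃10 11 12 1
val: 3306                  ░┃      ┃17 18 19 2
rs: 5432                   ░┃      ┃24 25 26 2
onnections: 5432           ░┃      ┃          
                           ░┃      ┃          
                           ░┃      ┃          
onfiguration               █┃      ┗━━━━━━━━━━


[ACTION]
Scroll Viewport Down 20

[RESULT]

                                              
                                              
                                   ┏━━━━━━━━━━
━━━━━━━━━━━━━━━━━━━━━━━━━━━━┓      ┃ CalendarW
itor                        ┃      ┠──────────
────────────────────────────┨      ┃    Novemb
                           ▲┃      ┃Mo Tu We T
configuration              ░┃      ┃          
 /var/log                  ░┃      ┃ 3  4  5  
_count: 100                ░┃      ┃10 11 12 1
val: 3306                  ░┃      ┃17 18 19 2
rs: 5432                   ░┃      ┃24 25 26 2
onnections: 5432           ░┃      ┃          
                           ░┃      ┃          
                           ░┃      ┃          
onfiguration               █┃      ┗━━━━━━━━━━
 100                       ░┃                 
: localhost                ▼┃                 
━━━━━━━━━━━━━━━━━━━━━━━━━━━━┛                 
                                              
                                              
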